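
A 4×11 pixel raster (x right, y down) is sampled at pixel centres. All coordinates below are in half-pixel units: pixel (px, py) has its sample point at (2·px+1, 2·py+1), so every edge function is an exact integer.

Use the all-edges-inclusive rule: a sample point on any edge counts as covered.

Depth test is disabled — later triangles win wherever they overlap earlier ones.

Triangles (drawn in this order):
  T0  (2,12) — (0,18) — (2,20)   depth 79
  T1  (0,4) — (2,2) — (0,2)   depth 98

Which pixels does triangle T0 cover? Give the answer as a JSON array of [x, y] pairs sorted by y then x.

T0:
  2·area = 16  (B↔C swapped to make it positive)
  edge (2, 12)→(2, 20): d=(0,8) inclusive
  edge (2, 20)→(0, 18): d=(-2,-2) inclusive
  edge (0, 18)→(2, 12): d=(2,-6) inclusive
    (2,1)@(5, 3): e=[-24,40,0] → .  [on edge]
    (1,4)@(3, 9): e=[-8,24,0] → .  [on edge]
    (0,7)@(1, 15): e=[8,8,0] → X  [on edge]
    (1,7)@(3, 15): e=[-8,12,12] → .
    (0,8)@(1, 17): e=[8,4,4] → X
    (1,8)@(3, 17): e=[-8,8,16] → .
    (0,9)@(1, 19): e=[8,0,8] → X  [on edge]
    (1,9)@(3, 19): e=[-8,4,20] → .
    (0,10)@(1, 21): e=[8,-4,12] → .
    (1,10)@(3, 21): e=[-8,0,24] → .  [on edge]
  covered (3 px):
    . . . .
    . . . .
    . . . .
    . . . .
    . . . .
    . . . .
    . . . .
    X . . .
    X . . .
    X . . .
    . . . .
T1:
  2·area = 4  (B↔C swapped to make it positive)
  edge (0, 4)→(0, 2): d=(0,-2) inclusive
  edge (0, 2)→(2, 2): d=(2,0) inclusive
  edge (2, 2)→(0, 4): d=(-2,2) inclusive
    (1,0)@(3, 1): e=[6,-2,0] → .  [on edge]
    (0,1)@(1, 3): e=[2,2,0] → X  [on edge]
    (1,1)@(3, 3): e=[6,2,-4] → .
    (0,2)@(1, 5): e=[2,6,-4] → .
  covered (1 px):
    . . . .
    X . . .
    . . . .
    . . . .
    . . . .
    . . . .
    . . . .
    . . . .
    . . . .
    . . . .
    . . . .

Result: [[0,7],[0,8],[0,9]]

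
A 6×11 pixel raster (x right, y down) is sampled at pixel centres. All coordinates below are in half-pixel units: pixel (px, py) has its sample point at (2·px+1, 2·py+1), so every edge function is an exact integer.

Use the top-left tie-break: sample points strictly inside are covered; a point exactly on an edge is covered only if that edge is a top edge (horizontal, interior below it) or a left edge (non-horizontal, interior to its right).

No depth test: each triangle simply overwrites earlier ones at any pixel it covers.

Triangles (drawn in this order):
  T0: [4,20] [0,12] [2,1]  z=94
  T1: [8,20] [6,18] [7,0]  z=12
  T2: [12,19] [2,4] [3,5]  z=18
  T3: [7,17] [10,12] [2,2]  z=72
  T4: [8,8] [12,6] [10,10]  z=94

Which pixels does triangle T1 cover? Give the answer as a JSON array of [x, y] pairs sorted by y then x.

T0:
  2·area = 60
  edge (4, 20)→(0, 12): d=(-4,-8) top-left  bias=+0
  edge (0, 12)→(2, 1): d=(2,-11) top-left  bias=+0
  edge (2, 1)→(4, 20): d=(2,19) right/bottom  bias=-1
    (0,3)@(1, 7): e=[28,1,31] → X
    (1,3)@(3, 7): e=[44,23,-7] → .
    (0,4)@(1, 9): e=[20,5,35] → X
    (1,4)@(3, 9): e=[36,27,-3] → .
    (0,5)@(1, 11): e=[12,9,39] → X
    (1,5)@(3, 11): e=[28,31,1] → X
    (2,5)@(5, 11): e=[44,53,-37] → .
    (0,6)@(1, 13): e=[4,13,43] → X
    (2,6)@(5, 13): e=[36,57,-33] → .
    (0,7)@(1, 15): e=[-4,17,47] → .
    (1,7)@(3, 15): e=[12,39,9] → X
    (2,7)@(5, 15): e=[28,61,-29] → .
  covered (8 px):
    . . . . . .
    . . . . . .
    . . . . . .
    X . . . . .
    X . . . . .
    X X . . . .
    X X . . . .
    . X . . . .
    . X . . . .
    . . . . . .
    . . . . . .
T1:
  2·area = 38
  edge (8, 20)→(6, 18): d=(-2,-2) top-left  bias=+0
  edge (6, 18)→(7, 0): d=(1,-18) top-left  bias=+0
  edge (7, 0)→(8, 20): d=(1,20) right/bottom  bias=-1
    (3,0)@(7, 1): e=[36,1,1] → X
    (4,0)@(9, 1): e=[40,37,-39] → .
    (3,1)@(7, 3): e=[32,3,3] → X
    (4,1)@(9, 3): e=[36,39,-37] → .
    (3,2)@(7, 5): e=[28,5,5] → X
    (4,2)@(9, 5): e=[32,41,-35] → .
    (3,3)@(7, 7): e=[24,7,7] → X
    (4,3)@(9, 7): e=[28,43,-33] → .
    (3,4)@(7, 9): e=[20,9,9] → X
    (4,4)@(9, 9): e=[24,45,-31] → .
    (3,5)@(7, 11): e=[16,11,11] → X
    (4,5)@(9, 11): e=[20,47,-29] → .
    (0,6)@(1, 13): e=[0,-95,133] → .  [on edge]
    (1,7)@(3, 15): e=[0,-57,95] → .  [on edge]
    (2,8)@(5, 17): e=[0,-19,57] → .  [on edge]
    (3,9)@(7, 19): e=[0,19,19] → X  [on edge]
    (4,10)@(9, 21): e=[0,57,-19] → .  [on edge]
  covered (10 px):
    . . . X . .
    . . . X . .
    . . . X . .
    . . . X . .
    . . . X . .
    . . . X . .
    . . . X . .
    . . . X . .
    . . . X . .
    . . . X . .
    . . . . . .
T2:
  2·area = 5
  edge (12, 19)→(2, 4): d=(-10,-15) top-left  bias=+0
  edge (2, 4)→(3, 5): d=(1,1) right/bottom  bias=-1
  edge (3, 5)→(12, 19): d=(9,14) right/bottom  bias=-1
    (0,1)@(1, 3): e=[-5,0,10] → .  [on edge]
    (1,2)@(3, 5): e=[5,0,0] → .  [on edge]
    (2,3)@(5, 7): e=[15,0,-10] → .  [on edge]
    (3,4)@(7, 9): e=[25,0,-20] → .  [on edge]
    (4,5)@(9, 11): e=[35,0,-30] → .  [on edge]
    (5,6)@(11, 13): e=[45,0,-40] → .  [on edge]
  covered (0 px):
    . . . . . .
    . . . . . .
    . . . . . .
    . . . . . .
    . . . . . .
    . . . . . .
    . . . . . .
    . . . . . .
    . . . . . .
    . . . . . .
    . . . . . .
T3:
  2·area = 70  (B↔C swapped to make it positive)
  edge (7, 17)→(2, 2): d=(-5,-15) top-left  bias=+0
  edge (2, 2)→(10, 12): d=(8,10) right/bottom  bias=-1
  edge (10, 12)→(7, 17): d=(-3,5) right/bottom  bias=-1
    (1,2)@(3, 5): e=[0,14,56] → X  [on edge]
    (2,2)@(5, 5): e=[30,-6,46] → .
    (1,3)@(3, 7): e=[-10,30,50] → .
    (2,3)@(5, 7): e=[20,10,40] → X
    (3,3)@(7, 7): e=[50,-10,30] → .
    (2,4)@(5, 9): e=[10,26,34] → X
    (3,4)@(7, 9): e=[40,6,24] → X
    (4,4)@(9, 9): e=[70,-14,14] → .
    (2,5)@(5, 11): e=[0,42,28] → X  [on edge]
    (4,5)@(9, 11): e=[60,2,8] → X
    (5,5)@(11, 11): e=[90,-18,-2] → .
    (2,6)@(5, 13): e=[-10,58,22] → .
    (3,8)@(7, 17): e=[0,70,0] → .  [on edge]
  covered (10 px):
    . . . . . .
    . . . . . .
    . X . . . .
    . . X . . .
    . . X X . .
    . . X X X .
    . . . X X .
    . . . X . .
    . . . . . .
    . . . . . .
    . . . . . .
T4:
  2·area = 12
  edge (8, 8)→(12, 6): d=(4,-2) top-left  bias=+0
  edge (12, 6)→(10, 10): d=(-2,4) right/bottom  bias=-1
  edge (10, 10)→(8, 8): d=(-2,-2) top-left  bias=+0
    (0,0)@(1, 1): e=[-42,54,0] → .  [on edge]
    (1,1)@(3, 3): e=[-30,42,0] → .  [on edge]
    (2,2)@(5, 5): e=[-18,30,0] → .  [on edge]
    (3,3)@(7, 7): e=[-6,18,0] → .  [on edge]
    (5,3)@(11, 7): e=[2,2,8] → X
    (4,4)@(9, 9): e=[6,6,0] → X  [on edge]
    (5,4)@(11, 9): e=[10,-2,4] → .
    (4,5)@(9, 11): e=[14,2,-4] → .
    (5,5)@(11, 11): e=[18,-6,0] → .  [on edge]
  covered (2 px):
    . . . . . .
    . . . . . .
    . . . . . .
    . . . . . X
    . . . . X .
    . . . . . .
    . . . . . .
    . . . . . .
    . . . . . .
    . . . . . .
    . . . . . .

Final: [[3,0],[3,1],[3,2],[3,3],[3,4],[3,5],[3,6],[3,7],[3,8],[3,9]]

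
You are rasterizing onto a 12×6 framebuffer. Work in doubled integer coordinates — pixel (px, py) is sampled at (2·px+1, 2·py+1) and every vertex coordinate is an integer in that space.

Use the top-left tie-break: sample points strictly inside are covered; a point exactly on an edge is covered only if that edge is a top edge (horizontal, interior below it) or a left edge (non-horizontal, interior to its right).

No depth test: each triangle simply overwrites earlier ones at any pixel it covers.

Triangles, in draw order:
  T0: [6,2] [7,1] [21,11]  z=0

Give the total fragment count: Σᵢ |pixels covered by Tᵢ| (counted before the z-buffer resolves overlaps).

T0:
  2·area = 24
  edge (6, 2)→(7, 1): d=(1,-1) top-left  bias=+0
  edge (7, 1)→(21, 11): d=(14,10) right/bottom  bias=-1
  edge (21, 11)→(6, 2): d=(-15,-9) top-left  bias=+0
    (3,0)@(7, 1): e=[0,0,24] → ·  [on edge]
    (2,1)@(5, 3): e=[0,48,-24] → ·  [on edge]
    (4,1)@(9, 3): e=[4,8,12] → #
    (5,1)@(11, 3): e=[6,-12,30] → ·
    (1,2)@(3, 5): e=[0,96,-72] → ·  [on edge]
    (4,2)@(9, 5): e=[6,36,-18] → ·
    (5,2)@(11, 5): e=[8,16,0] → #  [on edge]
    (6,2)@(13, 5): e=[10,-4,18] → ·
    (0,3)@(1, 7): e=[0,144,-120] → ·  [on edge]
    (5,3)@(11, 7): e=[10,44,-30] → ·
    (7,3)@(15, 7): e=[14,4,6] → #
    (8,3)@(17, 7): e=[16,-16,24] → ·
    (10,5)@(21, 11): e=[24,0,0] → ·  [on edge]
  covered (3 px):
    · · · · · · · · · · · ·
    · · · · # · · · · · · ·
    · · · · · # · · · · · ·
    · · · · · · · # · · · ·
    · · · · · · · · · · · ·
    · · · · · · · · · · · ·

Answer: 3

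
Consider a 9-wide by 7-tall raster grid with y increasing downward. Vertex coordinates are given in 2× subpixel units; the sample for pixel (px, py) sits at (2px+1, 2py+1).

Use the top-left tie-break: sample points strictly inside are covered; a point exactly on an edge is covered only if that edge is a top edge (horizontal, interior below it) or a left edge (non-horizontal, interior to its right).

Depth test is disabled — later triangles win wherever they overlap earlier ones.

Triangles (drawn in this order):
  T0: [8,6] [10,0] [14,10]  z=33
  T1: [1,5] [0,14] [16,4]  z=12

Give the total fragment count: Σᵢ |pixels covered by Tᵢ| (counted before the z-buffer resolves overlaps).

T0:
  2·area = 44
  edge (8, 6)→(10, 0): d=(2,-6) top-left  bias=+0
  edge (10, 0)→(14, 10): d=(4,10) right/bottom  bias=-1
  edge (14, 10)→(8, 6): d=(-6,-4) top-left  bias=+0
    (4,1)@(9, 3): e=[0,22,22] → █  [on edge]
    (5,1)@(11, 3): e=[12,2,30] → █
    (6,1)@(13, 3): e=[24,-18,38] → ·
    (4,2)@(9, 5): e=[4,30,10] → █
    (6,2)@(13, 5): e=[28,-10,26] → ·
    (4,3)@(9, 7): e=[8,38,-2] → ·
    (5,3)@(11, 7): e=[20,18,6] → █
    (6,3)@(13, 7): e=[32,-2,14] → ·
    (3,4)@(7, 9): e=[0,66,-22] → ·  [on edge]
    (5,4)@(11, 9): e=[24,26,-6] → ·
    (6,4)@(13, 9): e=[36,6,2] → █
    (7,4)@(15, 9): e=[48,-14,10] → ·
  covered (6 px):
    · · · · · · · · ·
    · · · · █ █ · · ·
    · · · · █ █ · · ·
    · · · · · █ · · ·
    · · · · · · █ · ·
    · · · · · · · · ·
    · · · · · · · · ·
T1:
  2·area = 134  (B↔C swapped to make it positive)
  edge (1, 5)→(16, 4): d=(15,-1) top-left  bias=+0
  edge (16, 4)→(0, 14): d=(-16,10) right/bottom  bias=-1
  edge (0, 14)→(1, 5): d=(1,-9) top-left  bias=+0
    (0,2)@(1, 5): e=[0,134,0] → █  [on edge]
    (1,2)@(3, 5): e=[2,114,18] → █
    (2,2)@(5, 5): e=[4,94,36] → █
    (3,2)@(7, 5): e=[6,74,54] → █
    (4,2)@(9, 5): e=[8,54,72] → █
    (5,2)@(11, 5): e=[10,34,90] → █
    (6,2)@(13, 5): e=[12,14,108] → █
    (7,2)@(15, 5): e=[14,-6,126] → ·
    (0,3)@(1, 7): e=[30,102,2] → █
    (6,3)@(13, 7): e=[42,-18,110] → ·
    (0,4)@(1, 9): e=[60,70,4] → █
    (4,4)@(9, 9): e=[68,-10,76] → ·
  covered (20 px):
    · · · · · · · · ·
    · · · · · · · · ·
    █ █ █ █ █ █ █ · ·
    █ █ █ █ █ █ · · ·
    █ █ █ █ · · · · ·
    █ █ · · · · · · ·
    █ · · · · · · · ·

Answer: 26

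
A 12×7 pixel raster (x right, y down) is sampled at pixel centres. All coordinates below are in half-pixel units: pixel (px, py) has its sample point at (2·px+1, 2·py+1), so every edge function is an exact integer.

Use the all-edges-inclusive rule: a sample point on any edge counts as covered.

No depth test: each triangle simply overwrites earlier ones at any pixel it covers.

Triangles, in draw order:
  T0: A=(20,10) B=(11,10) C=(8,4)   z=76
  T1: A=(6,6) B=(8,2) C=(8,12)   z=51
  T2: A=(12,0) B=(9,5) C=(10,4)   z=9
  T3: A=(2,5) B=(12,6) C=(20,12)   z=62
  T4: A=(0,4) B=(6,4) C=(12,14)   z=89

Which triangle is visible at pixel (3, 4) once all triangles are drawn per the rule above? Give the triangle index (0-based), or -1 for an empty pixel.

T0:
  2·area = 54
  edge (20, 10)→(11, 10): d=(-9,0) inclusive
  edge (11, 10)→(8, 4): d=(-3,-6) inclusive
  edge (8, 4)→(20, 10): d=(12,6) inclusive
    (4,2)@(9, 5): e=[45,3,6] → X
    (5,2)@(11, 5): e=[45,15,-6] → .
    (4,3)@(9, 7): e=[27,-3,30] → .
    (5,3)@(11, 7): e=[27,9,18] → X
    (6,3)@(13, 7): e=[27,21,6] → X
    (7,3)@(15, 7): e=[27,33,-6] → .
    (5,4)@(11, 9): e=[9,3,42] → X
    (7,4)@(15, 9): e=[9,27,18] → X
    (8,4)@(17, 9): e=[9,39,6] → X
    (9,4)@(19, 9): e=[9,51,-6] → .
    (5,5)@(11, 11): e=[-9,-3,66] → .
    (6,5)@(13, 11): e=[-9,9,54] → .
  covered (7 px):
    . . . . . . . . . . . .
    . . . . . . . . . . . .
    . . . . X . . . . . . .
    . . . . . X X . . . . .
    . . . . . X X X X . . .
    . . . . . . . . . . . .
    . . . . . . . . . . . .
T1:
  2·area = 20
  edge (6, 6)→(8, 2): d=(2,-4) inclusive
  edge (8, 2)→(8, 12): d=(0,10) inclusive
  edge (8, 12)→(6, 6): d=(-2,-6) inclusive
    (2,1)@(5, 3): e=[-10,30,0] → .  [on edge]
    (3,2)@(7, 5): e=[2,10,8] → X
    (4,2)@(9, 5): e=[10,-10,20] → .
    (3,3)@(7, 7): e=[6,10,4] → X
    (4,3)@(9, 7): e=[14,-10,16] → .
    (3,4)@(7, 9): e=[10,10,0] → X  [on edge]
    (4,4)@(9, 9): e=[18,-10,12] → .
    (3,5)@(7, 11): e=[14,10,-4] → .
  covered (3 px):
    . . . . . . . . . . . .
    . . . . . . . . . . . .
    . . . X . . . . . . . .
    . . . X . . . . . . . .
    . . . X . . . . . . . .
    . . . . . . . . . . . .
    . . . . . . . . . . . .
T2:
  2·area = 2  (B↔C swapped to make it positive)
  edge (12, 0)→(10, 4): d=(-2,4) inclusive
  edge (10, 4)→(9, 5): d=(-1,1) inclusive
  edge (9, 5)→(12, 0): d=(3,-5) inclusive
    (6,0)@(13, 1): e=[-6,0,8] → .  [on edge]
    (5,1)@(11, 3): e=[-2,0,4] → .  [on edge]
    (4,2)@(9, 5): e=[2,0,0] → X  [on edge]
    (5,2)@(11, 5): e=[-6,-2,10] → .
    (3,3)@(7, 7): e=[6,0,-4] → .  [on edge]
    (4,3)@(9, 7): e=[-2,-2,6] → .
    (2,4)@(5, 9): e=[10,0,-8] → .  [on edge]
    (1,5)@(3, 11): e=[14,0,-12] → .  [on edge]
    (0,6)@(1, 13): e=[18,0,-16] → .  [on edge]
  covered (1 px):
    . . . . . . . . . . . .
    . . . . . . . . . . . .
    . . . . X . . . . . . .
    . . . . . . . . . . . .
    . . . . . . . . . . . .
    . . . . . . . . . . . .
    . . . . . . . . . . . .
T3:
  2·area = 52
  edge (2, 5)→(12, 6): d=(10,1) inclusive
  edge (12, 6)→(20, 12): d=(8,6) inclusive
  edge (20, 12)→(2, 5): d=(-18,-7) inclusive
    (4,3)@(9, 7): e=[13,26,13] → X
    (5,3)@(11, 7): e=[11,14,27] → X
    (6,3)@(13, 7): e=[9,2,41] → X
    (7,3)@(15, 7): e=[7,-10,55] → .
    (4,4)@(9, 9): e=[33,42,-23] → .
    (5,4)@(11, 9): e=[31,30,-9] → .
    (6,4)@(13, 9): e=[29,18,5] → X
    (7,4)@(15, 9): e=[27,6,19] → X
    (8,4)@(17, 9): e=[25,-6,33] → .
    (6,5)@(13, 11): e=[49,34,-31] → .
    (7,5)@(15, 11): e=[47,22,-17] → .
  covered (5 px):
    . . . . . . . . . . . .
    . . . . . . . . . . . .
    . . . . . . . . . . . .
    . . . . X X X . . . . .
    . . . . . . X X . . . .
    . . . . . . . . . . . .
    . . . . . . . . . . . .
T4:
  2·area = 60
  edge (0, 4)→(6, 4): d=(6,0) inclusive
  edge (6, 4)→(12, 14): d=(6,10) inclusive
  edge (12, 14)→(0, 4): d=(-12,-10) inclusive
    (1,2)@(3, 5): e=[6,36,18] → X
    (2,2)@(5, 5): e=[6,16,38] → X
    (3,2)@(7, 5): e=[6,-4,58] → .
    (1,3)@(3, 7): e=[18,48,-6] → .
    (2,3)@(5, 7): e=[18,28,14] → X
    (3,3)@(7, 7): e=[18,8,34] → X
    (4,3)@(9, 7): e=[18,-12,54] → .
    (2,4)@(5, 9): e=[30,40,-10] → .
    (3,4)@(7, 9): e=[30,20,10] → X
    (4,4)@(9, 9): e=[30,0,30] → X  [on edge]
    (5,4)@(11, 9): e=[30,-20,50] → .
    (3,5)@(7, 11): e=[42,32,-14] → .
  covered (8 px):
    . . . . . . . . . . . .
    . . . . . . . . . . . .
    . X X . . . . . . . . .
    . . X X . . . . . . . .
    . . . X X . . . . . . .
    . . . . X . . . . . . .
    . . . . . X . . . . . .

Z-buffer (winner per pixel, '.' = empty):
  . . . . . . . . . . . .
  . . . . . . . . . . . .
  . 4 4 1 2 . . . . . . .
  . . 4 4 3 3 3 . . . . .
  . . . 4 4 0 3 3 0 . . .
  . . . . 4 . . . . . . .
  . . . . . 4 . . . . . .

Result: 4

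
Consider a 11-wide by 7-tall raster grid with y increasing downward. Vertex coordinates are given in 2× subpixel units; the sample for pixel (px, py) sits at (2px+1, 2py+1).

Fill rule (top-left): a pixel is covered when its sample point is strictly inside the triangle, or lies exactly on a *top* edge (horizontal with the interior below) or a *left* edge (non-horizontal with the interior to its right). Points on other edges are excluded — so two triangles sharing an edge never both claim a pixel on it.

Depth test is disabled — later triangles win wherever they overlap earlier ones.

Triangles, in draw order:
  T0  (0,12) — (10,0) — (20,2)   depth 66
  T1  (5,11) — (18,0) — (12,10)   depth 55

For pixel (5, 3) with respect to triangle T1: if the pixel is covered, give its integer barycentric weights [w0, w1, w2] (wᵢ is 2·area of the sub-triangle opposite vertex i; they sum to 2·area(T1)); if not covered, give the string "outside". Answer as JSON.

T0:
  2·area = 140
  edge (0, 12)→(10, 0): d=(10,-12) top-left  bias=+0
  edge (10, 0)→(20, 2): d=(10,2) right/bottom  bias=-1
  edge (20, 2)→(0, 12): d=(-20,10) right/bottom  bias=-1
    (5,0)@(11, 1): e=[22,8,110] → █
    (6,0)@(13, 1): e=[46,4,90] → █
    (7,0)@(15, 1): e=[70,0,70] → ·  [on edge]
    (4,1)@(9, 3): e=[18,32,90] → █
    (7,1)@(15, 3): e=[90,20,30] → █
    (8,1)@(17, 3): e=[114,16,10] → █
    (9,1)@(19, 3): e=[138,12,-10] → ·
    (3,2)@(7, 5): e=[14,56,70] → █
    (7,2)@(15, 5): e=[110,40,-10] → ·
    (8,2)@(17, 5): e=[134,36,-30] → ·
    (2,3)@(5, 7): e=[10,80,50] → █
    (5,3)@(11, 7): e=[82,68,-10] → ·
  covered (17 px):
    · · · · · █ █ · · · ·
    · · · · █ █ █ █ █ · ·
    · · · █ █ █ █ · · · ·
    · · █ █ █ · · · · · ·
    · █ █ · · · · · · · ·
    █ · · · · · · · · · ·
    · · · · · · · · · · ·
T1:
  2·area = 64
  edge (5, 11)→(18, 0): d=(13,-11) top-left  bias=+0
  edge (18, 0)→(12, 10): d=(-6,10) right/bottom  bias=-1
  edge (12, 10)→(5, 11): d=(-7,1) right/bottom  bias=-1
    (8,0)@(17, 1): e=[2,4,58] → █
    (9,0)@(19, 1): e=[24,-16,56] → ·
    (7,1)@(15, 3): e=[6,12,46] → █
    (8,1)@(17, 3): e=[28,-8,44] → ·
    (6,2)@(13, 5): e=[10,20,34] → █
    (7,2)@(15, 5): e=[32,0,32] → ·  [on edge]
    (5,3)@(11, 7): e=[14,28,22] → █
    (7,3)@(15, 7): e=[58,-12,18] → ·
    (4,4)@(9, 9): e=[18,36,10] → █
    (6,4)@(13, 9): e=[62,-4,6] → ·
    (9,4)@(19, 9): e=[128,-64,0] → ·  [on edge]
    (2,5)@(5, 11): e=[0,64,0] → ·  [on edge]
  covered (7 px):
    · · · · · · · · █ · ·
    · · · · · · · █ · · ·
    · · · · · · █ · · · ·
    · · · · · █ █ · · · ·
    · · · · █ █ · · · · ·
    · · · · · · · · · · ·
    · · · · · · · · · · ·

Final: [28,22,14]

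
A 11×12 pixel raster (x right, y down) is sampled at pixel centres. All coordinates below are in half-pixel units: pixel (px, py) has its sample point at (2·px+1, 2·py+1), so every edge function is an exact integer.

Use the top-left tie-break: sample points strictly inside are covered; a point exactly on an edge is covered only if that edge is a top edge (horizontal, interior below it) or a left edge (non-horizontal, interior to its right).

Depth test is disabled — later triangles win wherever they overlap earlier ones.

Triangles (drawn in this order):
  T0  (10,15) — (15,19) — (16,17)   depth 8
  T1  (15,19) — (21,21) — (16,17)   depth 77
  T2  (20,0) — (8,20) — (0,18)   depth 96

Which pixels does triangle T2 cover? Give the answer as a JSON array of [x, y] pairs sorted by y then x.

T0:
  2·area = 14  (B↔C swapped to make it positive)
  edge (10, 15)→(16, 17): d=(6,2) right/bottom  bias=-1
  edge (16, 17)→(15, 19): d=(-1,2) right/bottom  bias=-1
  edge (15, 19)→(10, 15): d=(-5,-4) top-left  bias=+0
    (10,3)@(21, 7): e=[-70,0,84] → ·  [on edge]
    (2,5)@(5, 11): e=[-14,28,0] → ·  [on edge]
    (9,5)@(19, 11): e=[-42,0,56] → ·  [on edge]
    (8,7)@(17, 15): e=[-14,0,28] → ·  [on edge]
    (6,8)@(13, 17): e=[6,6,2] → #
    (7,8)@(15, 17): e=[2,2,10] → #
    (8,8)@(17, 17): e=[-2,-2,18] → ·
    (6,9)@(13, 19): e=[18,4,-8] → ·
    (7,9)@(15, 19): e=[14,0,0] → ·  [on edge]
    (6,11)@(13, 23): e=[42,0,-28] → ·  [on edge]
  covered (2 px):
    · · · · · · · · · · ·
    · · · · · · · · · · ·
    · · · · · · · · · · ·
    · · · · · · · · · · ·
    · · · · · · · · · · ·
    · · · · · · · · · · ·
    · · · · · · · · · · ·
    · · · · · · · · · · ·
    · · · · · · # # · · ·
    · · · · · · · · · · ·
    · · · · · · · · · · ·
    · · · · · · · · · · ·
T1:
  2·area = 14  (B↔C swapped to make it positive)
  edge (15, 19)→(16, 17): d=(1,-2) top-left  bias=+0
  edge (16, 17)→(21, 21): d=(5,4) right/bottom  bias=-1
  edge (21, 21)→(15, 19): d=(-6,-2) top-left  bias=+0
    (0,2)@(1, 5): e=[-42,0,56] → ·  [on edge]
    (10,3)@(21, 7): e=[0,-70,84] → ·  [on edge]
    (9,5)@(19, 11): e=[0,-42,56] → ·  [on edge]
    (5,6)@(11, 13): e=[-14,0,28] → ·  [on edge]
    (1,7)@(3, 15): e=[-28,42,0] → ·  [on edge]
    (8,7)@(17, 15): e=[0,-14,28] → ·  [on edge]
    (4,8)@(9, 17): e=[-14,28,0] → ·  [on edge]
    (7,9)@(15, 19): e=[0,14,0] → #  [on edge]
    (8,9)@(17, 19): e=[4,6,4] → #
    (9,9)@(19, 19): e=[8,-2,8] → ·
    (7,10)@(15, 21): e=[2,24,-12] → ·
    (8,10)@(17, 21): e=[6,16,-8] → ·
    (10,10)@(21, 21): e=[14,0,0] → ·  [on edge]
    (6,11)@(13, 23): e=[0,42,-28] → ·  [on edge]
  covered (2 px):
    · · · · · · · · · · ·
    · · · · · · · · · · ·
    · · · · · · · · · · ·
    · · · · · · · · · · ·
    · · · · · · · · · · ·
    · · · · · · · · · · ·
    · · · · · · · · · · ·
    · · · · · · · · · · ·
    · · · · · · · · · · ·
    · · · · · · · # # · ·
    · · · · · · · · · · ·
    · · · · · · · · · · ·
T2:
  2·area = 184
  edge (20, 0)→(8, 20): d=(-12,20) right/bottom  bias=-1
  edge (8, 20)→(0, 18): d=(-8,-2) top-left  bias=+0
  edge (0, 18)→(20, 0): d=(20,-18) top-left  bias=+0
    (9,0)@(19, 1): e=[8,174,2] → #
    (10,0)@(21, 1): e=[-32,178,38] → ·
    (8,1)@(17, 3): e=[24,154,6] → #
    (9,1)@(19, 3): e=[-16,158,42] → ·
    (7,2)@(15, 5): e=[40,134,10] → #
    (8,2)@(17, 5): e=[0,138,46] → ·  [on edge]
    (6,3)@(13, 7): e=[56,114,14] → #
    (8,3)@(17, 7): e=[-24,122,86] → ·
    (5,4)@(11, 9): e=[72,94,18] → #
    (7,4)@(15, 9): e=[-8,102,90] → ·
    (4,5)@(9, 11): e=[88,74,22] → #
    (7,5)@(15, 11): e=[-32,86,130] → ·
    (5,7)@(11, 15): e=[0,46,138] → ·  [on edge]
  covered (22 px):
    · · · · · · · · · # ·
    · · · · · · · · # · ·
    · · · · · · · # · · ·
    · · · · · · # # · · ·
    · · · · · # # · · · ·
    · · · · # # # · · · ·
    · · · # # # · · · · ·
    · · # # # · · · · · ·
    · # # # # · · · · · ·
    · · # # · · · · · · ·
    · · · · · · · · · · ·
    · · · · · · · · · · ·

Answer: [[9,0],[8,1],[7,2],[6,3],[7,3],[5,4],[6,4],[4,5],[5,5],[6,5],[3,6],[4,6],[5,6],[2,7],[3,7],[4,7],[1,8],[2,8],[3,8],[4,8],[2,9],[3,9]]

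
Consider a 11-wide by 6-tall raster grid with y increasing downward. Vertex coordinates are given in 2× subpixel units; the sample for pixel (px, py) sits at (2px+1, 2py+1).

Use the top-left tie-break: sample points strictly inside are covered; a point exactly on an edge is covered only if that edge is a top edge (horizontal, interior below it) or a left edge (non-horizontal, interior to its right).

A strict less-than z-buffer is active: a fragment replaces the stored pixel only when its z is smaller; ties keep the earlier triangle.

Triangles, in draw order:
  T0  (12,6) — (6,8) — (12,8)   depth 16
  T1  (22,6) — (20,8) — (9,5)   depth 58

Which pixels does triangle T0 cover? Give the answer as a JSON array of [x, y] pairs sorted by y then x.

T0:
  2·area = 12  (B↔C swapped to make it positive)
  edge (12, 6)→(12, 8): d=(0,2) right/bottom  bias=-1
  edge (12, 8)→(6, 8): d=(-6,0) right/bottom  bias=-1
  edge (6, 8)→(12, 6): d=(6,-2) top-left  bias=+0
    (10,1)@(21, 3): e=[-18,30,0] → ·  [on edge]
    (7,2)@(15, 5): e=[-6,18,0] → ·  [on edge]
    (4,3)@(9, 7): e=[6,6,0] → █  [on edge]
    (5,3)@(11, 7): e=[2,6,4] → █
    (6,3)@(13, 7): e=[-2,6,8] → ·
    (1,4)@(3, 9): e=[18,-6,0] → ·  [on edge]
    (4,4)@(9, 9): e=[6,-6,12] → ·
    (5,4)@(11, 9): e=[2,-6,16] → ·
  covered (2 px):
    · · · · · · · · · · ·
    · · · · · · · · · · ·
    · · · · · · · · · · ·
    · · · · █ █ · · · · ·
    · · · · · · · · · · ·
    · · · · · · · · · · ·
T1:
  2·area = 28
  edge (22, 6)→(20, 8): d=(-2,2) right/bottom  bias=-1
  edge (20, 8)→(9, 5): d=(-11,-3) top-left  bias=+0
  edge (9, 5)→(22, 6): d=(13,1) right/bottom  bias=-1
    (4,2)@(9, 5): e=[28,0,0] → ·  [on edge]
    (8,3)@(17, 7): e=[8,2,18] → █
    (9,3)@(19, 7): e=[4,8,16] → █
    (10,3)@(21, 7): e=[0,14,14] → ·  [on edge]
    (8,4)@(17, 9): e=[4,-20,44] → ·
    (9,4)@(19, 9): e=[0,-14,42] → ·  [on edge]
    (8,5)@(17, 11): e=[0,-42,70] → ·  [on edge]
  covered (2 px):
    · · · · · · · · · · ·
    · · · · · · · · · · ·
    · · · · · · · · · · ·
    · · · · · · · · █ █ ·
    · · · · · · · · · · ·
    · · · · · · · · · · ·

Answer: [[4,3],[5,3]]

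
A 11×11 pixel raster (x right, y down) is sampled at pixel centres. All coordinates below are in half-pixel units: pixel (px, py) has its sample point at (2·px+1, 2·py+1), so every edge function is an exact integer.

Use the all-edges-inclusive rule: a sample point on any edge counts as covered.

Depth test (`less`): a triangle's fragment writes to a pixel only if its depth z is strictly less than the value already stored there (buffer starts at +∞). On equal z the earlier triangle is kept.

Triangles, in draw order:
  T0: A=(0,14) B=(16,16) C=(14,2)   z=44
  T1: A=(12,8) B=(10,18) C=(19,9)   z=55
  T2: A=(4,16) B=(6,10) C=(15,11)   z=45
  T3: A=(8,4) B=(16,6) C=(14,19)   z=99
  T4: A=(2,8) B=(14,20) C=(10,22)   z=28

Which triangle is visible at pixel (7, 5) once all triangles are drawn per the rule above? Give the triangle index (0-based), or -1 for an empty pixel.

T0:
  2·area = 220  (B↔C swapped to make it positive)
  edge (0, 14)→(14, 2): d=(14,-12) inclusive
  edge (14, 2)→(16, 16): d=(2,14) inclusive
  edge (16, 16)→(0, 14): d=(-16,-2) inclusive
    (6,1)@(13, 3): e=[2,16,202] → X
    (7,1)@(15, 3): e=[26,-12,206] → .
    (5,2)@(11, 5): e=[6,48,166] → X
    (7,2)@(15, 5): e=[54,-8,174] → .
    (4,3)@(9, 7): e=[10,80,130] → X
    (7,3)@(15, 7): e=[82,-4,142] → .
    (3,4)@(7, 9): e=[14,112,94] → X
    (7,4)@(15, 9): e=[110,0,110] → X  [on edge]
    (8,4)@(17, 9): e=[134,-28,114] → .
    (2,5)@(5, 11): e=[18,144,58] → X
    (8,5)@(17, 11): e=[162,-24,82] → .
    (1,6)@(3, 13): e=[22,176,22] → X
  covered (28 px):
    . . . . . . . . . . .
    . . . . . . X . . . .
    . . . . . X X . . . .
    . . . . X X X . . . .
    . . . X X X X X . . .
    . . X X X X X X . . .
    . X X X X X X X . . .
    . . . . X X X X . . .
    . . . . . . . . . . .
    . . . . . . . . . . .
    . . . . . . . . . . .
T1:
  2·area = 72  (B↔C swapped to make it positive)
  edge (12, 8)→(19, 9): d=(7,1) inclusive
  edge (19, 9)→(10, 18): d=(-9,9) inclusive
  edge (10, 18)→(12, 8): d=(2,-10) inclusive
    (6,1)@(13, 3): e=[-36,108,0] → .  [on edge]
    (2,3)@(5, 7): e=[0,144,-72] → .  [on edge]
    (10,3)@(21, 7): e=[-16,0,88] → .  [on edge]
    (6,4)@(13, 9): e=[6,54,12] → X
    (7,4)@(15, 9): e=[4,36,32] → X
    (8,4)@(17, 9): e=[2,18,52] → X
    (9,4)@(19, 9): e=[0,0,72] → X  [on edge]
    (10,4)@(21, 9): e=[-2,-18,92] → .
    (6,5)@(13, 11): e=[20,36,16] → X
    (8,5)@(17, 11): e=[16,0,56] → X  [on edge]
    (9,5)@(19, 11): e=[14,-18,76] → .
    (5,6)@(11, 13): e=[36,36,0] → X  [on edge]
    (7,6)@(15, 13): e=[32,0,40] → X  [on edge]
    (6,7)@(13, 15): e=[48,0,24] → X  [on edge]
    (5,8)@(11, 17): e=[64,0,8] → X  [on edge]
    (4,9)@(9, 19): e=[80,0,-8] → .  [on edge]
    (3,10)@(7, 21): e=[96,0,-24] → .  [on edge]
  covered (13 px):
    . . . . . . . . . . .
    . . . . . . . . . . .
    . . . . . . . . . . .
    . . . . . . . . . . .
    . . . . . . X X X X .
    . . . . . . X X X . .
    . . . . . X X X . . .
    . . . . . X X . . . .
    . . . . . X . . . . .
    . . . . . . . . . . .
    . . . . . . . . . . .
T2:
  2·area = 56
  edge (4, 16)→(6, 10): d=(2,-6) inclusive
  edge (6, 10)→(15, 11): d=(9,1) inclusive
  edge (15, 11)→(4, 16): d=(-11,5) inclusive
    (4,0)@(9, 1): e=[0,-84,140] → .  [on edge]
    (3,3)@(7, 7): e=[0,-28,84] → .  [on edge]
    (3,5)@(7, 11): e=[8,8,40] → X
    (4,5)@(9, 11): e=[20,6,30] → X
    (5,5)@(11, 11): e=[32,4,20] → X
    (6,5)@(13, 11): e=[44,2,10] → X
    (7,5)@(15, 11): e=[56,0,0] → X  [on edge]
    (8,5)@(17, 11): e=[68,-2,-10] → .
    (2,6)@(5, 13): e=[0,28,28] → X  [on edge]
    (5,6)@(11, 13): e=[36,22,-2] → .
    (6,6)@(13, 13): e=[48,20,-12] → .
    (7,6)@(15, 13): e=[60,18,-22] → .
    (1,9)@(3, 19): e=[0,84,-28] → .  [on edge]
  covered (9 px):
    . . . . . . . . . . .
    . . . . . . . . . . .
    . . . . . . . . . . .
    . . . . . . . . . . .
    . . . . . . . . . . .
    . . . X X X X X . . .
    . . X X X . . . . . .
    . . X . . . . . . . .
    . . . . . . . . . . .
    . . . . . . . . . . .
    . . . . . . . . . . .
T3:
  2·area = 108
  edge (8, 4)→(16, 6): d=(8,2) inclusive
  edge (16, 6)→(14, 19): d=(-2,13) inclusive
  edge (14, 19)→(8, 4): d=(-6,-15) inclusive
    (4,2)@(9, 5): e=[6,93,9] → X
    (5,2)@(11, 5): e=[2,67,39] → X
    (6,2)@(13, 5): e=[-2,41,69] → .
    (4,3)@(9, 7): e=[22,89,-3] → .
    (5,3)@(11, 7): e=[18,63,27] → X
    (6,3)@(13, 7): e=[14,37,57] → X
    (7,3)@(15, 7): e=[10,11,87] → X
    (8,3)@(17, 7): e=[6,-15,117] → .
    (5,4)@(11, 9): e=[34,59,15] → X
    (8,4)@(17, 9): e=[22,-19,105] → .
    (5,5)@(11, 11): e=[50,55,3] → X
    (8,5)@(17, 11): e=[38,-23,93] → .
  covered (13 px):
    . . . . . . . . . . .
    . . . . . . . . . . .
    . . . . X X . . . . .
    . . . . . X X X . . .
    . . . . . X X X . . .
    . . . . . X X X . . .
    . . . . . . X . . . .
    . . . . . . X . . . .
    . . . . . . . . . . .
    . . . . . . . . . . .
    . . . . . . . . . . .
T4:
  2·area = 72
  edge (2, 8)→(14, 20): d=(12,12) inclusive
  edge (14, 20)→(10, 22): d=(-4,2) inclusive
  edge (10, 22)→(2, 8): d=(-8,-14) inclusive
    (0,3)@(1, 7): e=[0,78,-6] → .  [on edge]
    (1,4)@(3, 9): e=[0,66,6] → X  [on edge]
    (2,4)@(5, 9): e=[-24,62,34] → .
    (1,5)@(3, 11): e=[24,58,-10] → .
    (2,5)@(5, 11): e=[0,54,18] → X  [on edge]
    (3,5)@(7, 11): e=[-24,50,46] → .
    (2,6)@(5, 13): e=[24,46,2] → X
    (3,6)@(7, 13): e=[0,42,30] → X  [on edge]
    (4,6)@(9, 13): e=[-24,38,58] → .
    (2,7)@(5, 15): e=[48,38,-14] → .
    (3,7)@(7, 15): e=[24,34,14] → X
    (4,7)@(9, 15): e=[0,30,42] → X  [on edge]
    (5,8)@(11, 17): e=[0,18,54] → X  [on edge]
    (6,9)@(13, 19): e=[0,6,66] → X  [on edge]
    (7,10)@(15, 21): e=[0,-6,78] → .  [on edge]
  covered (12 px):
    . . . . . . . . . . .
    . . . . . . . . . . .
    . . . . . . . . . . .
    . . . . . . . . . . .
    . X . . . . . . . . .
    . . X . . . . . . . .
    . . X X . . . . . . .
    . . . X X . . . . . .
    . . . . X X . . . . .
    . . . . X X X . . . .
    . . . . . X . . . . .

Z-buffer (winner per pixel, '.' = empty):
  . . . . . . . . . . .
  . . . . . . 0 . . . .
  . . . . 3 0 0 . . . .
  . . . . 0 0 0 3 . . .
  . 4 . 0 0 0 0 0 1 1 .
  . . 4 0 0 0 0 0 1 . .
  . 0 4 4 0 0 0 0 . . .
  . . 2 4 4 0 0 0 . . .
  . . . . 4 4 . . . . .
  . . . . 4 4 4 . . . .
  . . . . . 4 . . . . .

Answer: 0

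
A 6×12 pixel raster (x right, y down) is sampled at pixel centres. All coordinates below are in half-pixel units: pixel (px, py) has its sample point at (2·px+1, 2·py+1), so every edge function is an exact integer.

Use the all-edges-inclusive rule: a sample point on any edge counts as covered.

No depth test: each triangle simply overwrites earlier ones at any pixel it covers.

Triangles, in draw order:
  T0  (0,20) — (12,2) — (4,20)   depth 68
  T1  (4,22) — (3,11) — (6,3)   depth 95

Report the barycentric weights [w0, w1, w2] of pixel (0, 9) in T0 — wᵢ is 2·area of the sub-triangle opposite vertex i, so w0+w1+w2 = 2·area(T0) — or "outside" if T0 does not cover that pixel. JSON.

T0:
  2·area = 72
  edge (0, 20)→(12, 2): d=(12,-18) inclusive
  edge (12, 2)→(4, 20): d=(-8,18) inclusive
  edge (4, 20)→(0, 20): d=(-4,0) inclusive
    (4,3)@(9, 7): e=[6,14,52] → #
    (5,3)@(11, 7): e=[42,-22,52] → ·
    (4,4)@(9, 9): e=[30,-2,44] → ·
    (3,5)@(7, 11): e=[18,18,36] → #
    (4,5)@(9, 11): e=[54,-18,36] → ·
    (2,6)@(5, 13): e=[6,38,28] → #
    (4,6)@(9, 13): e=[78,-34,28] → ·
    (2,7)@(5, 15): e=[30,22,20] → #
    (3,7)@(7, 15): e=[66,-14,20] → ·
    (1,8)@(3, 17): e=[18,42,12] → #
    (3,8)@(7, 17): e=[90,-30,12] → ·
    (0,9)@(1, 19): e=[6,62,4] → #
  covered (9 px):
    · · · · · ·
    · · · · · ·
    · · · · · ·
    · · · · # ·
    · · · · · ·
    · · · # · ·
    · · # # · ·
    · · # · · ·
    · # # · · ·
    # # · · · ·
    · · · · · ·
    · · · · · ·
T1:
  2·area = 41
  edge (4, 22)→(3, 11): d=(-1,-11) inclusive
  edge (3, 11)→(6, 3): d=(3,-8) inclusive
  edge (6, 3)→(4, 22): d=(-2,19) inclusive
    (2,3)@(5, 7): e=[26,4,11] → #
    (3,3)@(7, 7): e=[48,20,-27] → ·
    (2,4)@(5, 9): e=[24,10,7] → #
    (3,4)@(7, 9): e=[46,26,-31] → ·
    (1,5)@(3, 11): e=[0,0,41] → #  [on edge]
    (3,5)@(7, 11): e=[44,32,-35] → ·
    (1,6)@(3, 13): e=[-2,6,37] → ·
    (2,6)@(5, 13): e=[20,22,-1] → ·
  covered (4 px):
    · · · · · ·
    · · · · · ·
    · · · · · ·
    · · # · · ·
    · · # · · ·
    · # # · · ·
    · · · · · ·
    · · · · · ·
    · · · · · ·
    · · · · · ·
    · · · · · ·
    · · · · · ·

Result: [62,4,6]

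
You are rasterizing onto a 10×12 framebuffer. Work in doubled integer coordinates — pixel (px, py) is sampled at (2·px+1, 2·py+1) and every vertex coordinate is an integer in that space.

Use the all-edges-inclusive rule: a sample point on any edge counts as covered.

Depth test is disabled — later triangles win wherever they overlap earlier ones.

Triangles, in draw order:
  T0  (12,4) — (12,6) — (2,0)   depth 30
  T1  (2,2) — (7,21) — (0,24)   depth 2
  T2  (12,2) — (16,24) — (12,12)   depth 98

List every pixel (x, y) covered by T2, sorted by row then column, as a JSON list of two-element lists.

T0:
  2·area = 20
  edge (12, 4)→(12, 6): d=(0,2) inclusive
  edge (12, 6)→(2, 0): d=(-10,-6) inclusive
  edge (2, 0)→(12, 4): d=(10,4) inclusive
    (3,1)@(7, 3): e=[10,0,10] → █  [on edge]
    (4,1)@(9, 3): e=[6,12,2] → █
    (5,1)@(11, 3): e=[2,24,-6] → ·
    (3,2)@(7, 5): e=[10,-20,30] → ·
    (4,2)@(9, 5): e=[6,-8,22] → ·
    (5,2)@(11, 5): e=[2,4,14] → █
    (6,2)@(13, 5): e=[-2,16,6] → ·
    (5,3)@(11, 7): e=[2,-16,34] → ·
    (8,4)@(17, 9): e=[-10,0,30] → ·  [on edge]
  covered (3 px):
    · · · · · · · · · ·
    · · · █ █ · · · · ·
    · · · · · █ · · · ·
    · · · · · · · · · ·
    · · · · · · · · · ·
    · · · · · · · · · ·
    · · · · · · · · · ·
    · · · · · · · · · ·
    · · · · · · · · · ·
    · · · · · · · · · ·
    · · · · · · · · · ·
    · · · · · · · · · ·
T1:
  2·area = 148
  edge (2, 2)→(7, 21): d=(5,19) inclusive
  edge (7, 21)→(0, 24): d=(-7,3) inclusive
  edge (0, 24)→(2, 2): d=(2,-22) inclusive
    (1,3)@(3, 7): e=[6,110,32] → █
    (2,3)@(5, 7): e=[-32,104,76] → ·
    (1,4)@(3, 9): e=[16,96,36] → █
    (2,4)@(5, 9): e=[-22,90,80] → ·
    (1,5)@(3, 11): e=[26,82,40] → █
    (2,5)@(5, 11): e=[-12,76,84] → ·
    (0,6)@(1, 13): e=[74,74,0] → █  [on edge]
    (2,6)@(5, 13): e=[-2,62,88] → ·
    (0,7)@(1, 15): e=[84,60,4] → █
    (2,7)@(5, 15): e=[8,48,92] → █
    (3,7)@(7, 15): e=[-30,42,136] → ·
    (0,8)@(1, 17): e=[94,46,8] → █
    (3,10)@(7, 21): e=[0,0,148] → █  [on edge]
  covered (19 px):
    · · · · · · · · · ·
    · · · · · · · · · ·
    · · · · · · · · · ·
    · █ · · · · · · · ·
    · █ · · · · · · · ·
    · █ · · · · · · · ·
    █ █ · · · · · · · ·
    █ █ █ · · · · · · ·
    █ █ █ · · · · · · ·
    █ █ █ · · · · · · ·
    █ █ █ █ · · · · · ·
    █ · · · · · · · · ·
T2:
  2·area = 40
  edge (12, 2)→(16, 24): d=(4,22) inclusive
  edge (16, 24)→(12, 12): d=(-4,-12) inclusive
  edge (12, 12)→(12, 2): d=(0,-10) inclusive
    (4,1)@(9, 3): e=[70,0,-30] → ·  [on edge]
    (5,4)@(11, 9): e=[50,0,-10] → ·  [on edge]
    (6,4)@(13, 9): e=[6,24,10] → █
    (7,4)@(15, 9): e=[-38,48,30] → ·
    (6,5)@(13, 11): e=[14,16,10] → █
    (7,5)@(15, 11): e=[-30,40,30] → ·
    (6,6)@(13, 13): e=[22,8,10] → █
    (7,6)@(15, 13): e=[-22,32,30] → ·
    (6,7)@(13, 15): e=[30,0,10] → █  [on edge]
    (7,7)@(15, 15): e=[-14,24,30] → ·
    (6,8)@(13, 17): e=[38,-8,10] → ·
    (7,9)@(15, 19): e=[2,8,30] → █
    (7,10)@(15, 21): e=[10,0,30] → █  [on edge]
  covered (6 px):
    · · · · · · · · · ·
    · · · · · · · · · ·
    · · · · · · · · · ·
    · · · · · · · · · ·
    · · · · · · █ · · ·
    · · · · · · █ · · ·
    · · · · · · █ · · ·
    · · · · · · █ · · ·
    · · · · · · · · · ·
    · · · · · · · █ · ·
    · · · · · · · █ · ·
    · · · · · · · · · ·

Result: [[6,4],[6,5],[6,6],[6,7],[7,9],[7,10]]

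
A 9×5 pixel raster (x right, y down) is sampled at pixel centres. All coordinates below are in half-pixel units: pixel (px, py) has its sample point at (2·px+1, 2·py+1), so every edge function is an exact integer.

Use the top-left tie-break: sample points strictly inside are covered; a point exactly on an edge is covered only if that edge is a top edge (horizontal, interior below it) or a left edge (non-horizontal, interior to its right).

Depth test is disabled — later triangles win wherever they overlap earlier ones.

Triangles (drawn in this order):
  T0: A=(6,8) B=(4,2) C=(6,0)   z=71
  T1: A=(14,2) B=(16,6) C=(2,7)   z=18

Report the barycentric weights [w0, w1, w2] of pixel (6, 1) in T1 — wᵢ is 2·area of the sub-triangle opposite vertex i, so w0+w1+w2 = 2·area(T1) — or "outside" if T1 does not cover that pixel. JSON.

T0:
  2·area = 16
  edge (6, 8)→(4, 2): d=(-2,-6) top-left  bias=+0
  edge (4, 2)→(6, 0): d=(2,-2) top-left  bias=+0
  edge (6, 0)→(6, 8): d=(0,8) right/bottom  bias=-1
    (2,0)@(5, 1): e=[8,0,8] → #  [on edge]
    (3,0)@(7, 1): e=[20,4,-8] → ·
    (1,1)@(3, 3): e=[-8,0,24] → ·  [on edge]
    (2,1)@(5, 3): e=[4,4,8] → #
    (3,1)@(7, 3): e=[16,8,-8] → ·
    (0,2)@(1, 5): e=[-24,0,40] → ·  [on edge]
    (2,2)@(5, 5): e=[0,8,8] → #  [on edge]
    (3,2)@(7, 5): e=[12,12,-8] → ·
    (2,3)@(5, 7): e=[-4,12,8] → ·
  covered (3 px):
    · · # · · · · · ·
    · · # · · · · · ·
    · · # · · · · · ·
    · · · · · · · · ·
    · · · · · · · · ·
T1:
  2·area = 58
  edge (14, 2)→(16, 6): d=(2,4) right/bottom  bias=-1
  edge (16, 6)→(2, 7): d=(-14,1) right/bottom  bias=-1
  edge (2, 7)→(14, 2): d=(12,-5) top-left  bias=+0
    (6,1)@(13, 3): e=[6,45,7] → #
    (7,1)@(15, 3): e=[-2,43,17] → ·
    (3,2)@(7, 5): e=[34,23,1] → #
    (4,2)@(9, 5): e=[26,21,11] → #
    (5,2)@(11, 5): e=[18,19,21] → #
    (7,2)@(15, 5): e=[2,15,41] → #
    (8,2)@(17, 5): e=[-6,13,51] → ·
    (3,3)@(7, 7): e=[38,-5,25] → ·
    (4,3)@(9, 7): e=[30,-7,35] → ·
    (5,3)@(11, 7): e=[22,-9,45] → ·
    (6,3)@(13, 7): e=[14,-11,55] → ·
    (7,3)@(15, 7): e=[6,-13,65] → ·
  covered (6 px):
    · · · · · · · · ·
    · · · · · · # · ·
    · · · # # # # # ·
    · · · · · · · · ·
    · · · · · · · · ·

Result: [45,7,6]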